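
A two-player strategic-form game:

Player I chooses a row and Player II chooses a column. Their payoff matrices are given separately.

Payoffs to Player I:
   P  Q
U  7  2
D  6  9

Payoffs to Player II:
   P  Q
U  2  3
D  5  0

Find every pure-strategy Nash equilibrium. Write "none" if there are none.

Check each profile: it is a Nash equilibrium iff no player can strictly gain by switching unilaterally.
(U, P): Player II can switch to Q (2 → 3). Not NE.
(U, Q): Player I can switch to D (2 → 9). Not NE.
(D, P): Player I can switch to U (6 → 7). Not NE.
(D, Q): Player II can switch to P (0 → 5). Not NE.

No pure-strategy Nash equilibrium.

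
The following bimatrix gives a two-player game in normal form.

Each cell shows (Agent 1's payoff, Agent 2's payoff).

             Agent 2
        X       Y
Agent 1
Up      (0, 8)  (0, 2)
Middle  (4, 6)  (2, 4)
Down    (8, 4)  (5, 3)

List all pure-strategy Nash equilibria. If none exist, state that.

The unique pure-strategy Nash equilibrium is (Down, X).

For each player, find the best response to each opponent profile; mutual best responses are the pure NE.
Agent 1 against X: payoffs 0, 4, 8 → best response Down.
Agent 1 against Y: payoffs 0, 2, 5 → best response Down.
Agent 2 against Up: payoffs 8, 2 → best response X.
Agent 2 against Middle: payoffs 6, 4 → best response X.
Agent 2 against Down: payoffs 4, 3 → best response X.
Mutual best responses: (Down, X).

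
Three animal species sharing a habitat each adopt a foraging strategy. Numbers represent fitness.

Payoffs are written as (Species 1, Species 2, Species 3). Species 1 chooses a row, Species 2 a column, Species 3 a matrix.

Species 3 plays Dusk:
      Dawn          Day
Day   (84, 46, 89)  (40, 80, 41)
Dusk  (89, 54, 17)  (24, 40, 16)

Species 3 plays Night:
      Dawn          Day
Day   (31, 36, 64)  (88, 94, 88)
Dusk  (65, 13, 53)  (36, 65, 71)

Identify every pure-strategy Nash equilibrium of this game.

Species 1 against (Dawn, Dusk): payoffs 84, 89 → best response Dusk.
Species 1 against (Dawn, Night): payoffs 31, 65 → best response Dusk.
Species 1 against (Day, Dusk): payoffs 40, 24 → best response Day.
Species 1 against (Day, Night): payoffs 88, 36 → best response Day.
Species 2 against (Day, Dusk): payoffs 46, 80 → best response Day.
Species 2 against (Day, Night): payoffs 36, 94 → best response Day.
Species 2 against (Dusk, Dusk): payoffs 54, 40 → best response Dawn.
Species 2 against (Dusk, Night): payoffs 13, 65 → best response Day.
Species 3 against (Day, Dawn): payoffs 89, 64 → best response Dusk.
Species 3 against (Day, Day): payoffs 41, 88 → best response Night.
Species 3 against (Dusk, Dawn): payoffs 17, 53 → best response Night.
Species 3 against (Dusk, Day): payoffs 16, 71 → best response Night.
Mutual best responses: (Day, Day, Night).

Pure NE: (Day, Day, Night)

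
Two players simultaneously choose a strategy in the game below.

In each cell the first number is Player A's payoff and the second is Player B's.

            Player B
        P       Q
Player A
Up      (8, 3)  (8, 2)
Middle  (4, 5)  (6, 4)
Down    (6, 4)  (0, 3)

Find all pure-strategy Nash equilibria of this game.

The unique pure-strategy Nash equilibrium is (Up, P).

Player A against P: payoffs 8, 4, 6 → best response Up.
Player A against Q: payoffs 8, 6, 0 → best response Up.
Player B against Up: payoffs 3, 2 → best response P.
Player B against Middle: payoffs 5, 4 → best response P.
Player B against Down: payoffs 4, 3 → best response P.
Mutual best responses: (Up, P).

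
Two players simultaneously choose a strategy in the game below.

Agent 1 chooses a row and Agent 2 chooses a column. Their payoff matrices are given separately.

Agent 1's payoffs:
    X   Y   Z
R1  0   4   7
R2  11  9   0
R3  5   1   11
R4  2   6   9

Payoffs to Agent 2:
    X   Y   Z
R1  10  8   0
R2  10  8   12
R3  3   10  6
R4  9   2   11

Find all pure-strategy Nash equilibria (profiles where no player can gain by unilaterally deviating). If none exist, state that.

No pure-strategy Nash equilibrium.

Check each profile: it is a Nash equilibrium iff no player can strictly gain by switching unilaterally.
(R1, X): Agent 1 can switch to R2 (0 → 11). Not NE.
(R1, Y): Agent 1 can switch to R2 (4 → 9). Not NE.
(R1, Z): Agent 1 can switch to R3 (7 → 11). Not NE.
(R2, X): Agent 2 can switch to Z (10 → 12). Not NE.
(R2, Y): Agent 2 can switch to X (8 → 10). Not NE.
(R2, Z): Agent 1 can switch to R1 (0 → 7). Not NE.
(R3, X): Agent 1 can switch to R2 (5 → 11). Not NE.
(R3, Y): Agent 1 can switch to R1 (1 → 4). Not NE.
(R3, Z): Agent 2 can switch to Y (6 → 10). Not NE.
(R4, X): Agent 1 can switch to R2 (2 → 11). Not NE.
(The remaining 2 profiles each have a profitable deviation by the same check.)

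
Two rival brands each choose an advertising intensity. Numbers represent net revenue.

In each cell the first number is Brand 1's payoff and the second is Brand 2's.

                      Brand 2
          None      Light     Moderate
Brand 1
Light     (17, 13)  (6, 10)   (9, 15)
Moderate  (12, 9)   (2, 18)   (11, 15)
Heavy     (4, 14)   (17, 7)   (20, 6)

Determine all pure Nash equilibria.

For each player, find the best response to each opponent profile; mutual best responses are the pure NE.
Brand 1 against None: payoffs 17, 12, 4 → best response Light.
Brand 1 against Light: payoffs 6, 2, 17 → best response Heavy.
Brand 1 against Moderate: payoffs 9, 11, 20 → best response Heavy.
Brand 2 against Light: payoffs 13, 10, 15 → best response Moderate.
Brand 2 against Moderate: payoffs 9, 18, 15 → best response Light.
Brand 2 against Heavy: payoffs 14, 7, 6 → best response None.
No profile is a mutual best response for all players.

This game has no pure Nash equilibrium.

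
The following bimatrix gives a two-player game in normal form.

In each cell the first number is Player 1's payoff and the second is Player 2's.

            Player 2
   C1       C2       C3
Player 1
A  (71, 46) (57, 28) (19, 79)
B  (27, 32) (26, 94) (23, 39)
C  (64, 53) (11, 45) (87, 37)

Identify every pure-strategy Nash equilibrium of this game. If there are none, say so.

none

(A, C1): Player 2 can switch to C3 (46 → 79). Not NE.
(A, C2): Player 2 can switch to C1 (28 → 46). Not NE.
(A, C3): Player 1 can switch to B (19 → 23). Not NE.
(B, C1): Player 1 can switch to A (27 → 71). Not NE.
(B, C2): Player 1 can switch to A (26 → 57). Not NE.
(B, C3): Player 1 can switch to C (23 → 87). Not NE.
(C, C1): Player 1 can switch to A (64 → 71). Not NE.
(C, C2): Player 1 can switch to A (11 → 57). Not NE.
(C, C3): Player 2 can switch to C1 (37 → 53). Not NE.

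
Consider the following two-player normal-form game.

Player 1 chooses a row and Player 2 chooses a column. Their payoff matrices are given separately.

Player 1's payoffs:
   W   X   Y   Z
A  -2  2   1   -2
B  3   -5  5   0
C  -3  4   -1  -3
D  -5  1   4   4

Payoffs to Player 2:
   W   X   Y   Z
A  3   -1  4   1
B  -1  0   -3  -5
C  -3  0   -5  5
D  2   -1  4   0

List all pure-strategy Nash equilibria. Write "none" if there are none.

Player 1 against W: payoffs -2, 3, -3, -5 → best response B.
Player 1 against X: payoffs 2, -5, 4, 1 → best response C.
Player 1 against Y: payoffs 1, 5, -1, 4 → best response B.
Player 1 against Z: payoffs -2, 0, -3, 4 → best response D.
Player 2 against A: payoffs 3, -1, 4, 1 → best response Y.
Player 2 against B: payoffs -1, 0, -3, -5 → best response X.
Player 2 against C: payoffs -3, 0, -5, 5 → best response Z.
Player 2 against D: payoffs 2, -1, 4, 0 → best response Y.
No profile is a mutual best response for all players.

none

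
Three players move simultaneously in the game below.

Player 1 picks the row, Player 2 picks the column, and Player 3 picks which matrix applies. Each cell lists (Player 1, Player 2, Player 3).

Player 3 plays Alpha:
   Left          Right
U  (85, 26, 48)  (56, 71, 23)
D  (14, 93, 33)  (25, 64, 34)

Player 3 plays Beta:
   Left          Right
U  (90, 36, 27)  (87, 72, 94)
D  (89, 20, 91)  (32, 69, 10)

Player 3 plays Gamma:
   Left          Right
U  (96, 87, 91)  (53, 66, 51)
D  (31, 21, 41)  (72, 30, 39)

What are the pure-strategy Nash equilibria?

The pure Nash equilibria are (U, Left, Gamma); (U, Right, Beta); (D, Right, Gamma).

(U, Left, Alpha): Player 2 can switch to Right (26 → 71). Not NE.
(U, Left, Beta): Player 2 can switch to Right (36 → 72). Not NE.
(U, Left, Gamma): Player 1 gets 96, best alternative 31; Player 2 gets 87, best alternative 66; Player 3 gets 91, best alternative 48. No profitable deviation — NE.
(U, Right, Alpha): Player 3 can switch to Beta (23 → 94). Not NE.
(U, Right, Beta): Player 1 gets 87, best alternative 32; Player 2 gets 72, best alternative 36; Player 3 gets 94, best alternative 51. No profitable deviation — NE.
(U, Right, Gamma): Player 1 can switch to D (53 → 72). Not NE.
(D, Left, Alpha): Player 1 can switch to U (14 → 85). Not NE.
(D, Left, Beta): Player 1 can switch to U (89 → 90). Not NE.
(D, Left, Gamma): Player 1 can switch to U (31 → 96). Not NE.
(D, Right, Alpha): Player 1 can switch to U (25 → 56). Not NE.
(D, Right, Beta): Player 1 can switch to U (32 → 87). Not NE.
(D, Right, Gamma): Player 1 gets 72, best alternative 53; Player 2 gets 30, best alternative 21; Player 3 gets 39, best alternative 34. No profitable deviation — NE.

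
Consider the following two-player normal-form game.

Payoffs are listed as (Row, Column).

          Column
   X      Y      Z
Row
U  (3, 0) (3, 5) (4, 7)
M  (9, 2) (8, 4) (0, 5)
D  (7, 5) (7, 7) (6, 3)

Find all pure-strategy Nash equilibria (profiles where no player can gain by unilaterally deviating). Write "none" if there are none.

none

Row against X: payoffs 3, 9, 7 → best response M.
Row against Y: payoffs 3, 8, 7 → best response M.
Row against Z: payoffs 4, 0, 6 → best response D.
Column against U: payoffs 0, 5, 7 → best response Z.
Column against M: payoffs 2, 4, 5 → best response Z.
Column against D: payoffs 5, 7, 3 → best response Y.
No profile is a mutual best response for all players.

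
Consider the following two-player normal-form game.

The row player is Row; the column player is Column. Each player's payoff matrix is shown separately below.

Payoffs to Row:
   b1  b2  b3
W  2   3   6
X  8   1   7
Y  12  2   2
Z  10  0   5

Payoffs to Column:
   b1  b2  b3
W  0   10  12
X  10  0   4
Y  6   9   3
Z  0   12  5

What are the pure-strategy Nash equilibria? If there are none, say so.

Check each profile: it is a Nash equilibrium iff no player can strictly gain by switching unilaterally.
(W, b1): Row can switch to X (2 → 8). Not NE.
(W, b2): Column can switch to b3 (10 → 12). Not NE.
(W, b3): Row can switch to X (6 → 7). Not NE.
(X, b1): Row can switch to Y (8 → 12). Not NE.
(X, b2): Row can switch to W (1 → 3). Not NE.
(X, b3): Column can switch to b1 (4 → 10). Not NE.
(Y, b1): Column can switch to b2 (6 → 9). Not NE.
(Y, b2): Row can switch to W (2 → 3). Not NE.
(Y, b3): Row can switch to W (2 → 6). Not NE.
(Z, b1): Row can switch to Y (10 → 12). Not NE.
(The remaining 2 profiles each have a profitable deviation by the same check.)

none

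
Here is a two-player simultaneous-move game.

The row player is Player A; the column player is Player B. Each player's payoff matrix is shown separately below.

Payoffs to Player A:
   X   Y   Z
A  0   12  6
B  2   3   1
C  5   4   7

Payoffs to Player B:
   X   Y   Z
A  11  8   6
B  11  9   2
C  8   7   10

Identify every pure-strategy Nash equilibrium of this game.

(A, X): Player A can switch to B (0 → 2). Not NE.
(A, Y): Player B can switch to X (8 → 11). Not NE.
(A, Z): Player A can switch to C (6 → 7). Not NE.
(B, X): Player A can switch to C (2 → 5). Not NE.
(B, Y): Player A can switch to A (3 → 12). Not NE.
(B, Z): Player A can switch to A (1 → 6). Not NE.
(C, X): Player B can switch to Z (8 → 10). Not NE.
(C, Y): Player A can switch to A (4 → 12). Not NE.
(C, Z): Player A gets 7, best alternative 6; Player B gets 10, best alternative 8. No profitable deviation — NE.

The unique pure-strategy Nash equilibrium is (C, Z).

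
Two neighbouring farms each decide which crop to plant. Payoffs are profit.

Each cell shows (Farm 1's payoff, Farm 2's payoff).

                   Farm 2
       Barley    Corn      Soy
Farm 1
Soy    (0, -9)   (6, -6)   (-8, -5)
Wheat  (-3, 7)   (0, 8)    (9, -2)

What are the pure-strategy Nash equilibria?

(Soy, Barley): Farm 2 can switch to Corn (-9 → -6). Not NE.
(Soy, Corn): Farm 2 can switch to Soy (-6 → -5). Not NE.
(Soy, Soy): Farm 1 can switch to Wheat (-8 → 9). Not NE.
(Wheat, Barley): Farm 1 can switch to Soy (-3 → 0). Not NE.
(Wheat, Corn): Farm 1 can switch to Soy (0 → 6). Not NE.
(Wheat, Soy): Farm 2 can switch to Barley (-2 → 7). Not NE.

none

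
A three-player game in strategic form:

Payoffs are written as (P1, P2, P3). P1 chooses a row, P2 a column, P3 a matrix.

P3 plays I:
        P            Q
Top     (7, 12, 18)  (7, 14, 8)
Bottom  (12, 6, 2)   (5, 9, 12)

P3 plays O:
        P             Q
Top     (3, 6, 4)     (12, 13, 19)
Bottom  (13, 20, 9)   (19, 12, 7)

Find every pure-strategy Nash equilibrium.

(Bottom, P, O)

P1 against (P, I): payoffs 7, 12 → best response Bottom.
P1 against (P, O): payoffs 3, 13 → best response Bottom.
P1 against (Q, I): payoffs 7, 5 → best response Top.
P1 against (Q, O): payoffs 12, 19 → best response Bottom.
P2 against (Top, I): payoffs 12, 14 → best response Q.
P2 against (Top, O): payoffs 6, 13 → best response Q.
P2 against (Bottom, I): payoffs 6, 9 → best response Q.
P2 against (Bottom, O): payoffs 20, 12 → best response P.
P3 against (Top, P): payoffs 18, 4 → best response I.
P3 against (Top, Q): payoffs 8, 19 → best response O.
P3 against (Bottom, P): payoffs 2, 9 → best response O.
P3 against (Bottom, Q): payoffs 12, 7 → best response I.
Mutual best responses: (Bottom, P, O).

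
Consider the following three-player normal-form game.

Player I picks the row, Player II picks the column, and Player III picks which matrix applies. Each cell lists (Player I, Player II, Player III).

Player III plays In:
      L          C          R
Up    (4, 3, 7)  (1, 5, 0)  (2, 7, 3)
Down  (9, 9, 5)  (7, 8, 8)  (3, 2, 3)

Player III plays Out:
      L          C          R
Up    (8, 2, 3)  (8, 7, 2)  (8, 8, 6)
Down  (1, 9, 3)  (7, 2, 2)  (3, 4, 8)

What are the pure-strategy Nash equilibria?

Check each profile: it is a Nash equilibrium iff no player can strictly gain by switching unilaterally.
(Up, L, In): Player I can switch to Down (4 → 9). Not NE.
(Up, L, Out): Player II can switch to C (2 → 7). Not NE.
(Up, C, In): Player I can switch to Down (1 → 7). Not NE.
(Up, C, Out): Player II can switch to R (7 → 8). Not NE.
(Up, R, In): Player I can switch to Down (2 → 3). Not NE.
(Up, R, Out): Player I gets 8, best alternative 3; Player II gets 8, best alternative 7; Player III gets 6, best alternative 3. No profitable deviation — NE.
(Down, L, In): Player I gets 9, best alternative 4; Player II gets 9, best alternative 8; Player III gets 5, best alternative 3. No profitable deviation — NE.
(Down, L, Out): Player I can switch to Up (1 → 8). Not NE.
(The remaining 4 profiles each have a profitable deviation by the same check.)

(Up, R, Out), (Down, L, In)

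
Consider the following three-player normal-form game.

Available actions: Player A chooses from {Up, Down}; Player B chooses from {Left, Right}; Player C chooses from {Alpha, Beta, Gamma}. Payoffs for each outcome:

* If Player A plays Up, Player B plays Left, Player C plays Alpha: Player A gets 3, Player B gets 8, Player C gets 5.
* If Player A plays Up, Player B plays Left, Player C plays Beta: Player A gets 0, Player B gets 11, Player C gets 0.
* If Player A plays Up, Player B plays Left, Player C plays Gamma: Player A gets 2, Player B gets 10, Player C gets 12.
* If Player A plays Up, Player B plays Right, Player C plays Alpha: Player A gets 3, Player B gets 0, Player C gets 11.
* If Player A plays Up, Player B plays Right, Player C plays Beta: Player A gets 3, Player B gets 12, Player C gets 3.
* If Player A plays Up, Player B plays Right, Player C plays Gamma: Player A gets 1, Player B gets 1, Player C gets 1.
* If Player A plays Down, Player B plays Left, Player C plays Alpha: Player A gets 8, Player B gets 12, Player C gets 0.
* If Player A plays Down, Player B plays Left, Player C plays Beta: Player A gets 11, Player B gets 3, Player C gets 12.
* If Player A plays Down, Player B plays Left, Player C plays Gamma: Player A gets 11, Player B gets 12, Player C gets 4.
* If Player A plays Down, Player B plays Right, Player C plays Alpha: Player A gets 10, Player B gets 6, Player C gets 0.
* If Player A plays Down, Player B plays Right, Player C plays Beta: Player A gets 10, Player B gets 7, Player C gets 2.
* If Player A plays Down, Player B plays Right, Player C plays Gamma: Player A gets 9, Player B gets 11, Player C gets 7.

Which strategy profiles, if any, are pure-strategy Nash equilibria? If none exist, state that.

For each player, find the best response to each opponent profile; mutual best responses are the pure NE.
Player A against (Left, Alpha): payoffs 3, 8 → best response Down.
Player A against (Left, Beta): payoffs 0, 11 → best response Down.
Player A against (Left, Gamma): payoffs 2, 11 → best response Down.
Player A against (Right, Alpha): payoffs 3, 10 → best response Down.
Player A against (Right, Beta): payoffs 3, 10 → best response Down.
Player A against (Right, Gamma): payoffs 1, 9 → best response Down.
Player B against (Up, Alpha): payoffs 8, 0 → best response Left.
Player B against (Up, Beta): payoffs 11, 12 → best response Right.
Player B against (Up, Gamma): payoffs 10, 1 → best response Left.
Player B against (Down, Alpha): payoffs 12, 6 → best response Left.
Player B against (Down, Beta): payoffs 3, 7 → best response Right.
Player B against (Down, Gamma): payoffs 12, 11 → best response Left.
Player C against (Up, Left): payoffs 5, 0, 12 → best response Gamma.
Player C against (Up, Right): payoffs 11, 3, 1 → best response Alpha.
Player C against (Down, Left): payoffs 0, 12, 4 → best response Beta.
Player C against (Down, Right): payoffs 0, 2, 7 → best response Gamma.
No profile is a mutual best response for all players.

There is no pure-strategy Nash equilibrium.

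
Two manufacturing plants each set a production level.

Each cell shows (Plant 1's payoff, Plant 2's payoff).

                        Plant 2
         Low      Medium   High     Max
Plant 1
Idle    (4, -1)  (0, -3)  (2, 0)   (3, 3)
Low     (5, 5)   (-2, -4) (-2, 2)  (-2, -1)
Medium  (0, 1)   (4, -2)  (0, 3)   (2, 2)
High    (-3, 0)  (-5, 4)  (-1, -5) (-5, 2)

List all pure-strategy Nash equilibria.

(Idle, Max); (Low, Low)

Check each profile: it is a Nash equilibrium iff no player can strictly gain by switching unilaterally.
(Idle, Low): Plant 1 can switch to Low (4 → 5). Not NE.
(Idle, Medium): Plant 1 can switch to Medium (0 → 4). Not NE.
(Idle, High): Plant 2 can switch to Max (0 → 3). Not NE.
(Idle, Max): Plant 1 gets 3, best alternative 2; Plant 2 gets 3, best alternative 0. No profitable deviation — NE.
(Low, Low): Plant 1 gets 5, best alternative 4; Plant 2 gets 5, best alternative 2. No profitable deviation — NE.
(Low, Medium): Plant 1 can switch to Idle (-2 → 0). Not NE.
(Low, High): Plant 1 can switch to Idle (-2 → 2). Not NE.
(Low, Max): Plant 1 can switch to Idle (-2 → 3). Not NE.
(Medium, Low): Plant 1 can switch to Idle (0 → 4). Not NE.
(Medium, Medium): Plant 2 can switch to Low (-2 → 1). Not NE.
(Medium, High): Plant 1 can switch to Idle (0 → 2). Not NE.
(Medium, Max): Plant 1 can switch to Idle (2 → 3). Not NE.
(The remaining 4 profiles each have a profitable deviation by the same check.)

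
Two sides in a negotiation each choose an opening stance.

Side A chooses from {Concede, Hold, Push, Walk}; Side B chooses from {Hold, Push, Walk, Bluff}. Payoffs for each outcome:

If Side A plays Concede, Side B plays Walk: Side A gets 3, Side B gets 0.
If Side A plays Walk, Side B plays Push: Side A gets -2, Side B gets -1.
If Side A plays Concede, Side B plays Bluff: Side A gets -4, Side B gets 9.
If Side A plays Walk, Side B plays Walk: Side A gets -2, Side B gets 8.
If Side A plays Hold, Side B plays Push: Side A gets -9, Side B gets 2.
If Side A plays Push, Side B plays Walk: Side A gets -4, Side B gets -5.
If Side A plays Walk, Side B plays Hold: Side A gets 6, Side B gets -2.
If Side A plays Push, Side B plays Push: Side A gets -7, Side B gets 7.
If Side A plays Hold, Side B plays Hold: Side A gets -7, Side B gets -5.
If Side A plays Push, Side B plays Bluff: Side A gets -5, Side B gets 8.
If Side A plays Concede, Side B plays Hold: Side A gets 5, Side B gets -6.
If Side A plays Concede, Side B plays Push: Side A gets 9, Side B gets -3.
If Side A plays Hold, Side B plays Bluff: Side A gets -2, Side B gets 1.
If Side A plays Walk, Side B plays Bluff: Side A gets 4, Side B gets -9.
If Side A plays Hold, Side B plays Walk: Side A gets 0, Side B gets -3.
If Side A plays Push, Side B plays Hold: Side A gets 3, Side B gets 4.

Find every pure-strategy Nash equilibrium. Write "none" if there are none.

Mark each player's best response to every combination of opponents' strategies; a profile where every player is best-responding is a pure Nash equilibrium.
Side A against Hold: payoffs 5, -7, 3, 6 → best response Walk.
Side A against Push: payoffs 9, -9, -7, -2 → best response Concede.
Side A against Walk: payoffs 3, 0, -4, -2 → best response Concede.
Side A against Bluff: payoffs -4, -2, -5, 4 → best response Walk.
Side B against Concede: payoffs -6, -3, 0, 9 → best response Bluff.
Side B against Hold: payoffs -5, 2, -3, 1 → best response Push.
Side B against Push: payoffs 4, 7, -5, 8 → best response Bluff.
Side B against Walk: payoffs -2, -1, 8, -9 → best response Walk.
No profile is a mutual best response for all players.

This game has no pure Nash equilibrium.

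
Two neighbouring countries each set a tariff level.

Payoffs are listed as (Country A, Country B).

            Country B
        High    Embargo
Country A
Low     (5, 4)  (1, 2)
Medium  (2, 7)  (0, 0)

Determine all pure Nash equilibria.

(Low, High)

(Low, High): Country A gets 5, best alternative 2; Country B gets 4, best alternative 2. No profitable deviation — NE.
(Low, Embargo): Country B can switch to High (2 → 4). Not NE.
(Medium, High): Country A can switch to Low (2 → 5). Not NE.
(Medium, Embargo): Country A can switch to Low (0 → 1). Not NE.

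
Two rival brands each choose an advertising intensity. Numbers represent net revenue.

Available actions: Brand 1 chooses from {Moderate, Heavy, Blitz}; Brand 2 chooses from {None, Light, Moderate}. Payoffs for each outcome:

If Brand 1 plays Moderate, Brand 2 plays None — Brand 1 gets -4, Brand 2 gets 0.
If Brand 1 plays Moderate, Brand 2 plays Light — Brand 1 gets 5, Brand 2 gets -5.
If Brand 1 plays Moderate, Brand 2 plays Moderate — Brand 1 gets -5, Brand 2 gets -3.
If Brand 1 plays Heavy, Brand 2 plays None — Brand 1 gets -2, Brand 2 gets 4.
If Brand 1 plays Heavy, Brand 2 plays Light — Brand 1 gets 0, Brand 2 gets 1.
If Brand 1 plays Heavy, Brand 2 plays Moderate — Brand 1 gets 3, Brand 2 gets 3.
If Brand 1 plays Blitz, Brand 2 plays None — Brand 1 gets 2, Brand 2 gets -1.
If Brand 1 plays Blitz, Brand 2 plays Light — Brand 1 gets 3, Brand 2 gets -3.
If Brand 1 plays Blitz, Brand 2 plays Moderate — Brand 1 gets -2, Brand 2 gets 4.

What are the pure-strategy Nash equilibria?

none

(Moderate, None): Brand 1 can switch to Heavy (-4 → -2). Not NE.
(Moderate, Light): Brand 2 can switch to None (-5 → 0). Not NE.
(Moderate, Moderate): Brand 1 can switch to Heavy (-5 → 3). Not NE.
(Heavy, None): Brand 1 can switch to Blitz (-2 → 2). Not NE.
(Heavy, Light): Brand 1 can switch to Moderate (0 → 5). Not NE.
(Heavy, Moderate): Brand 2 can switch to None (3 → 4). Not NE.
(Blitz, None): Brand 2 can switch to Moderate (-1 → 4). Not NE.
(Blitz, Light): Brand 1 can switch to Moderate (3 → 5). Not NE.
(The remaining 1 profile has a profitable deviation by the same check.)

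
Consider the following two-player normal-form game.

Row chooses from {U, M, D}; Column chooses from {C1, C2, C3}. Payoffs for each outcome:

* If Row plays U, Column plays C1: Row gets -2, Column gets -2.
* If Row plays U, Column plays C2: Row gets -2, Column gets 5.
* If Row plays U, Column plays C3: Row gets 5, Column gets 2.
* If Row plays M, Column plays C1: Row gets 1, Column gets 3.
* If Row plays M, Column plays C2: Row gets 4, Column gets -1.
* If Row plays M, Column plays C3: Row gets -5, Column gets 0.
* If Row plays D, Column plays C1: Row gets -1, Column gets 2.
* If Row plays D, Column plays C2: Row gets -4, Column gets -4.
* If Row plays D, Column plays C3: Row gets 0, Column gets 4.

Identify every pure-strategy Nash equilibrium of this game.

(M, C1)

For each strategy profile, look for a profitable unilateral deviation.
(U, C1): Row can switch to M (-2 → 1). Not NE.
(U, C2): Row can switch to M (-2 → 4). Not NE.
(U, C3): Column can switch to C2 (2 → 5). Not NE.
(M, C1): Row gets 1, best alternative -1; Column gets 3, best alternative 0. No profitable deviation — NE.
(M, C2): Column can switch to C1 (-1 → 3). Not NE.
(M, C3): Row can switch to U (-5 → 5). Not NE.
(D, C1): Row can switch to M (-1 → 1). Not NE.
(D, C2): Row can switch to U (-4 → -2). Not NE.
(D, C3): Row can switch to U (0 → 5). Not NE.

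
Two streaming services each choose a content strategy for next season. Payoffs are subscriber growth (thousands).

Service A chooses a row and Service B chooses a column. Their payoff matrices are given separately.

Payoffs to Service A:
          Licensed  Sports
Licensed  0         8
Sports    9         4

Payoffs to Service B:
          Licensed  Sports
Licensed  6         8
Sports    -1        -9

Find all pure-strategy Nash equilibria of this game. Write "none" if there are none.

Pure-strategy Nash equilibria: (Licensed, Sports), (Sports, Licensed)

Check each profile: it is a Nash equilibrium iff no player can strictly gain by switching unilaterally.
(Licensed, Licensed): Service A can switch to Sports (0 → 9). Not NE.
(Licensed, Sports): Service A gets 8, best alternative 4; Service B gets 8, best alternative 6. No profitable deviation — NE.
(Sports, Licensed): Service A gets 9, best alternative 0; Service B gets -1, best alternative -9. No profitable deviation — NE.
(Sports, Sports): Service A can switch to Licensed (4 → 8). Not NE.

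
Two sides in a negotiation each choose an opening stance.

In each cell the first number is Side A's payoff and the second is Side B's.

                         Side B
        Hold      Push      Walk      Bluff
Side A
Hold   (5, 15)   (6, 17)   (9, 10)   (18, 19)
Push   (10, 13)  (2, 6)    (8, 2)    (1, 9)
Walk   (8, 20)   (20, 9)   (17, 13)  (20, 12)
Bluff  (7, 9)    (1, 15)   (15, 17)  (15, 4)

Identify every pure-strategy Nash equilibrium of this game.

Check each profile: it is a Nash equilibrium iff no player can strictly gain by switching unilaterally.
(Hold, Hold): Side A can switch to Push (5 → 10). Not NE.
(Hold, Push): Side A can switch to Walk (6 → 20). Not NE.
(Hold, Walk): Side A can switch to Walk (9 → 17). Not NE.
(Hold, Bluff): Side A can switch to Walk (18 → 20). Not NE.
(Push, Hold): Side A gets 10, best alternative 8; Side B gets 13, best alternative 9. No profitable deviation — NE.
(Push, Push): Side A can switch to Hold (2 → 6). Not NE.
(Push, Walk): Side A can switch to Hold (8 → 9). Not NE.
(The remaining 9 profiles each have a profitable deviation by the same check.)

The unique pure-strategy Nash equilibrium is (Push, Hold).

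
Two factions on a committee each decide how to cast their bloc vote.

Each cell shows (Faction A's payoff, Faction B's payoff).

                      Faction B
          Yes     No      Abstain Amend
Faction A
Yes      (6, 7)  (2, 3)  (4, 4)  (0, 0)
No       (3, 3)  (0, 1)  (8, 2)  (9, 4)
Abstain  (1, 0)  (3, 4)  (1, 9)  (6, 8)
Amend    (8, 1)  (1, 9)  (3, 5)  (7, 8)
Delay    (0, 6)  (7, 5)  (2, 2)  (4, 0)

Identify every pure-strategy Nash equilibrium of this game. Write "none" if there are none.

(Yes, Yes): Faction A can switch to Amend (6 → 8). Not NE.
(Yes, No): Faction A can switch to Abstain (2 → 3). Not NE.
(Yes, Abstain): Faction A can switch to No (4 → 8). Not NE.
(Yes, Amend): Faction A can switch to No (0 → 9). Not NE.
(No, Yes): Faction A can switch to Yes (3 → 6). Not NE.
(No, No): Faction A can switch to Yes (0 → 2). Not NE.
(No, Abstain): Faction B can switch to Yes (2 → 3). Not NE.
(No, Amend): Faction A gets 9, best alternative 7; Faction B gets 4, best alternative 3. No profitable deviation — NE.
(Abstain, Yes): Faction A can switch to Yes (1 → 6). Not NE.
(The remaining 11 profiles each have a profitable deviation by the same check.)

Pure NE: (No, Amend)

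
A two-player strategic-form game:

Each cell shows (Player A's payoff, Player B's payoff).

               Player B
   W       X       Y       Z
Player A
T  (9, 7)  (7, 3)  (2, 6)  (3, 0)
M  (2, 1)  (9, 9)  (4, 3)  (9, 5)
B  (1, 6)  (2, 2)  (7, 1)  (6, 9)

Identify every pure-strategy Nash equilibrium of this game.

Mark each player's best response to every combination of opponents' strategies; a profile where every player is best-responding is a pure Nash equilibrium.
Player A against W: payoffs 9, 2, 1 → best response T.
Player A against X: payoffs 7, 9, 2 → best response M.
Player A against Y: payoffs 2, 4, 7 → best response B.
Player A against Z: payoffs 3, 9, 6 → best response M.
Player B against T: payoffs 7, 3, 6, 0 → best response W.
Player B against M: payoffs 1, 9, 3, 5 → best response X.
Player B against B: payoffs 6, 2, 1, 9 → best response Z.
Mutual best responses: (T, W); (M, X).

(T, W); (M, X)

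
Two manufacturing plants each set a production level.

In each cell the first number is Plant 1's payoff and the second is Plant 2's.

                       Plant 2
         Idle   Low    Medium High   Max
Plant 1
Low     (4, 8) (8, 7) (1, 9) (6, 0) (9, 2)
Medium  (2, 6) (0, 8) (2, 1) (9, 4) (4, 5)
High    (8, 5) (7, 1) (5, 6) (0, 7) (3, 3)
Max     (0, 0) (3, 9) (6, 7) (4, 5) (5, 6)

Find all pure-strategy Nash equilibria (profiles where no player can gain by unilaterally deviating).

Mark each player's best response to every combination of opponents' strategies; a profile where every player is best-responding is a pure Nash equilibrium.
Plant 1 against Idle: payoffs 4, 2, 8, 0 → best response High.
Plant 1 against Low: payoffs 8, 0, 7, 3 → best response Low.
Plant 1 against Medium: payoffs 1, 2, 5, 6 → best response Max.
Plant 1 against High: payoffs 6, 9, 0, 4 → best response Medium.
Plant 1 against Max: payoffs 9, 4, 3, 5 → best response Low.
Plant 2 against Low: payoffs 8, 7, 9, 0, 2 → best response Medium.
Plant 2 against Medium: payoffs 6, 8, 1, 4, 5 → best response Low.
Plant 2 against High: payoffs 5, 1, 6, 7, 3 → best response High.
Plant 2 against Max: payoffs 0, 9, 7, 5, 6 → best response Low.
No profile is a mutual best response for all players.

No pure-strategy Nash equilibrium.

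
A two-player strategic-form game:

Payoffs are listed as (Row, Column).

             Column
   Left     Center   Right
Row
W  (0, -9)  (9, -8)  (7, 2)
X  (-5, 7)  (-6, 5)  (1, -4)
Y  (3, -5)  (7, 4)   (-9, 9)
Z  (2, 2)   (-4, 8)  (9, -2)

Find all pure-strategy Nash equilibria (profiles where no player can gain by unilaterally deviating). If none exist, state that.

none

(W, Left): Row can switch to Y (0 → 3). Not NE.
(W, Center): Column can switch to Right (-8 → 2). Not NE.
(W, Right): Row can switch to Z (7 → 9). Not NE.
(X, Left): Row can switch to W (-5 → 0). Not NE.
(X, Center): Row can switch to W (-6 → 9). Not NE.
(X, Right): Row can switch to W (1 → 7). Not NE.
(Y, Left): Column can switch to Center (-5 → 4). Not NE.
(Y, Center): Row can switch to W (7 → 9). Not NE.
(Y, Right): Row can switch to W (-9 → 7). Not NE.
(Z, Left): Row can switch to Y (2 → 3). Not NE.
(The remaining 2 profiles each have a profitable deviation by the same check.)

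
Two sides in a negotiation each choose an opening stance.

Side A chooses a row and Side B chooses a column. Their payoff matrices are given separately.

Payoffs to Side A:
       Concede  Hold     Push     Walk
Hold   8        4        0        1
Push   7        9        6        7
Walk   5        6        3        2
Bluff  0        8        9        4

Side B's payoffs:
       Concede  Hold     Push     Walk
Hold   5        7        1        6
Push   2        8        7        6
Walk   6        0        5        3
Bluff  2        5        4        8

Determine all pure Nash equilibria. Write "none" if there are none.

(Push, Hold)

Side A against Concede: payoffs 8, 7, 5, 0 → best response Hold.
Side A against Hold: payoffs 4, 9, 6, 8 → best response Push.
Side A against Push: payoffs 0, 6, 3, 9 → best response Bluff.
Side A against Walk: payoffs 1, 7, 2, 4 → best response Push.
Side B against Hold: payoffs 5, 7, 1, 6 → best response Hold.
Side B against Push: payoffs 2, 8, 7, 6 → best response Hold.
Side B against Walk: payoffs 6, 0, 5, 3 → best response Concede.
Side B against Bluff: payoffs 2, 5, 4, 8 → best response Walk.
Mutual best responses: (Push, Hold).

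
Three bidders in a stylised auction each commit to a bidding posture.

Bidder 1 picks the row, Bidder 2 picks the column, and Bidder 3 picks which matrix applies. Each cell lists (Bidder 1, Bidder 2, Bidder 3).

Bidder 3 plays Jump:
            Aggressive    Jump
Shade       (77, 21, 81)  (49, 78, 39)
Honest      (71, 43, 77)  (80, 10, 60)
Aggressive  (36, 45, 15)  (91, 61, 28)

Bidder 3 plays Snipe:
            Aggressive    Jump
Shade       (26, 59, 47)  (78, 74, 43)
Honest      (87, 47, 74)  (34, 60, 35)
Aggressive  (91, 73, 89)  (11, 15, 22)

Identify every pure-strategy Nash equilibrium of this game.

(Shade, Aggressive, Jump): Bidder 2 can switch to Jump (21 → 78). Not NE.
(Shade, Aggressive, Snipe): Bidder 1 can switch to Honest (26 → 87). Not NE.
(Shade, Jump, Jump): Bidder 1 can switch to Honest (49 → 80). Not NE.
(Shade, Jump, Snipe): Bidder 1 gets 78, best alternative 34; Bidder 2 gets 74, best alternative 59; Bidder 3 gets 43, best alternative 39. No profitable deviation — NE.
(Honest, Aggressive, Jump): Bidder 1 can switch to Shade (71 → 77). Not NE.
(Honest, Aggressive, Snipe): Bidder 1 can switch to Aggressive (87 → 91). Not NE.
(Honest, Jump, Jump): Bidder 1 can switch to Aggressive (80 → 91). Not NE.
(Aggressive, Aggressive, Snipe): Bidder 1 gets 91, best alternative 87; Bidder 2 gets 73, best alternative 15; Bidder 3 gets 89, best alternative 15. No profitable deviation — NE.
(Aggressive, Jump, Jump): Bidder 1 gets 91, best alternative 80; Bidder 2 gets 61, best alternative 45; Bidder 3 gets 28, best alternative 22. No profitable deviation — NE.
(The remaining 3 profiles each have a profitable deviation by the same check.)

The pure Nash equilibria are (Shade, Jump, Snipe) and (Aggressive, Aggressive, Snipe) and (Aggressive, Jump, Jump).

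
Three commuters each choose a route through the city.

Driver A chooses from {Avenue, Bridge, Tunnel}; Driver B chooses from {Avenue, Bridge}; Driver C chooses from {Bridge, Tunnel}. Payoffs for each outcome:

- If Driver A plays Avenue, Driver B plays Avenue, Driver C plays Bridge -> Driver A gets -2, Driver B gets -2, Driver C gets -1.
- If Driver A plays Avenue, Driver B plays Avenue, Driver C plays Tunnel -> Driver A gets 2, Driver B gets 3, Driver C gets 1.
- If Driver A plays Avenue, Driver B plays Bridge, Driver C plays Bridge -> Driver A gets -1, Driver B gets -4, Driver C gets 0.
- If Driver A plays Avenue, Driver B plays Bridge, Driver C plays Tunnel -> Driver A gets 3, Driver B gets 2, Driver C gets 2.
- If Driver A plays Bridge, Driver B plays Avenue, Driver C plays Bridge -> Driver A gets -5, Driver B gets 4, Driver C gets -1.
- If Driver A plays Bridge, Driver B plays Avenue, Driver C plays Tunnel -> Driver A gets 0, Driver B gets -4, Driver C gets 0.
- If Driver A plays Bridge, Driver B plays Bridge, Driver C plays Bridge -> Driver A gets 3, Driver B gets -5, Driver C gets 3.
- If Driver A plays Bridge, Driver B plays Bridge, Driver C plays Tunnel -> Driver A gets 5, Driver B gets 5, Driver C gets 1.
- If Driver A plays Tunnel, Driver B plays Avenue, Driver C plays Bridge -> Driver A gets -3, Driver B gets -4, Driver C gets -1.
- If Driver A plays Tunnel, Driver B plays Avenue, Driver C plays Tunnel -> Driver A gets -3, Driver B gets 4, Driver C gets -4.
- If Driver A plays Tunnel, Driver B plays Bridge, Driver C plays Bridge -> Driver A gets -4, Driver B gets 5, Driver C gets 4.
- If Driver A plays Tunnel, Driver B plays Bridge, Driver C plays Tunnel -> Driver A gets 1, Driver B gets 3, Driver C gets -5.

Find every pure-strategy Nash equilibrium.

(Avenue, Avenue, Bridge): Driver C can switch to Tunnel (-1 → 1). Not NE.
(Avenue, Avenue, Tunnel): Driver A gets 2, best alternative 0; Driver B gets 3, best alternative 2; Driver C gets 1, best alternative -1. No profitable deviation — NE.
(Avenue, Bridge, Bridge): Driver A can switch to Bridge (-1 → 3). Not NE.
(Avenue, Bridge, Tunnel): Driver A can switch to Bridge (3 → 5). Not NE.
(Bridge, Avenue, Bridge): Driver A can switch to Avenue (-5 → -2). Not NE.
(Bridge, Avenue, Tunnel): Driver A can switch to Avenue (0 → 2). Not NE.
(Bridge, Bridge, Bridge): Driver B can switch to Avenue (-5 → 4). Not NE.
(The remaining 5 profiles each have a profitable deviation by the same check.)

Pure NE: (Avenue, Avenue, Tunnel)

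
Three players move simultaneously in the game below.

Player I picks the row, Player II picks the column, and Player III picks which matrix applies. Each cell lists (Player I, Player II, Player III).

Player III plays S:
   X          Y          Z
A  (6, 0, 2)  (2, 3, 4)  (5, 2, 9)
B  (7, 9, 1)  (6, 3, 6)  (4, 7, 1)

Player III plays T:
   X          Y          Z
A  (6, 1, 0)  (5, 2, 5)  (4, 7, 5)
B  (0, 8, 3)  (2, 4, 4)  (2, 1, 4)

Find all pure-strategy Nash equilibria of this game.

No pure-strategy Nash equilibrium.

Player I against (X, S): payoffs 6, 7 → best response B.
Player I against (X, T): payoffs 6, 0 → best response A.
Player I against (Y, S): payoffs 2, 6 → best response B.
Player I against (Y, T): payoffs 5, 2 → best response A.
Player I against (Z, S): payoffs 5, 4 → best response A.
Player I against (Z, T): payoffs 4, 2 → best response A.
Player II against (A, S): payoffs 0, 3, 2 → best response Y.
Player II against (A, T): payoffs 1, 2, 7 → best response Z.
Player II against (B, S): payoffs 9, 3, 7 → best response X.
Player II against (B, T): payoffs 8, 4, 1 → best response X.
Player III against (A, X): payoffs 2, 0 → best response S.
Player III against (A, Y): payoffs 4, 5 → best response T.
Player III against (A, Z): payoffs 9, 5 → best response S.
Player III against (B, X): payoffs 1, 3 → best response T.
Player III against (B, Y): payoffs 6, 4 → best response S.
Player III against (B, Z): payoffs 1, 4 → best response T.
No profile is a mutual best response for all players.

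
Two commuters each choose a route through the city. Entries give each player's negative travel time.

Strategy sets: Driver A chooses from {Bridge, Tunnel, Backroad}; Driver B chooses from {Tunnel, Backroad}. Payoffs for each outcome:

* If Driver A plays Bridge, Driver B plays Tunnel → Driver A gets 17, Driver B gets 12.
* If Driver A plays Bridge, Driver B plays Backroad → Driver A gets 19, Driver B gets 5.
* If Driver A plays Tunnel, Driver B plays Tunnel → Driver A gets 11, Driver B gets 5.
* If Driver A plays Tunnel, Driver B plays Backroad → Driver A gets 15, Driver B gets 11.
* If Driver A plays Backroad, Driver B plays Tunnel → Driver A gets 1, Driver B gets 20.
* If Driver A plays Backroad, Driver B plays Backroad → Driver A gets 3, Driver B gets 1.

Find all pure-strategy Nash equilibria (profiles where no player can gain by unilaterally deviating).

The unique pure-strategy Nash equilibrium is (Bridge, Tunnel).

Driver A against Tunnel: payoffs 17, 11, 1 → best response Bridge.
Driver A against Backroad: payoffs 19, 15, 3 → best response Bridge.
Driver B against Bridge: payoffs 12, 5 → best response Tunnel.
Driver B against Tunnel: payoffs 5, 11 → best response Backroad.
Driver B against Backroad: payoffs 20, 1 → best response Tunnel.
Mutual best responses: (Bridge, Tunnel).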